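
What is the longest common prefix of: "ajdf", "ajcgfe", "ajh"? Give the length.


Words: ajdf, ajcgfe, ajh
  Position 0: all 'a' => match
  Position 1: all 'j' => match
  Position 2: ('d', 'c', 'h') => mismatch, stop
LCP = "aj" (length 2)

2


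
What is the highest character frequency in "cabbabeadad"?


Input: cabbabeadad
Character counts:
  'a': 4
  'b': 3
  'c': 1
  'd': 2
  'e': 1
Maximum frequency: 4

4


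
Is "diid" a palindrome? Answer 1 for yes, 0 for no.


Input: diid
Reversed: diid
  Compare pos 0 ('d') with pos 3 ('d'): match
  Compare pos 1 ('i') with pos 2 ('i'): match
Result: palindrome

1


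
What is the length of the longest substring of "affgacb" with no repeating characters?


Input: "affgacb"
Sliding window (track last position of each char):
  Position 0 ('a'): window [0,0] length 1 -- new best
  Position 1 ('f'): window [0,1] length 2 -- new best
  Position 2 ('f'): repeat (last at 1), move window start to 2
  Position 2 ('f'): window [2,2] length 1
  Position 3 ('g'): window [2,3] length 2
  Position 4 ('a'): window [2,4] length 3 -- new best
  Position 5 ('c'): window [2,5] length 4 -- new best
  Position 6 ('b'): window [2,6] length 5 -- new best
Longest substring with no repeats: "fgacb" with length 5

5


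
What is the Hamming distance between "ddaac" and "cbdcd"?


Comparing "ddaac" and "cbdcd" position by position:
  Position 0: 'd' vs 'c' => differ
  Position 1: 'd' vs 'b' => differ
  Position 2: 'a' vs 'd' => differ
  Position 3: 'a' vs 'c' => differ
  Position 4: 'c' vs 'd' => differ
Total differences (Hamming distance): 5

5


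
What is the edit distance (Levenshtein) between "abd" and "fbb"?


Computing edit distance: "abd" -> "fbb"
DP table:
           f    b    b
      0    1    2    3
  a   1    1    2    3
  b   2    2    1    2
  d   3    3    2    2
Edit distance = dp[3][3] = 2

2


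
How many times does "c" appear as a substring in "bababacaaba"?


Searching for "c" in "bababacaaba"
Scanning each position:
  Position 0: "b" => no
  Position 1: "a" => no
  Position 2: "b" => no
  Position 3: "a" => no
  Position 4: "b" => no
  Position 5: "a" => no
  Position 6: "c" => MATCH
  Position 7: "a" => no
  Position 8: "a" => no
  Position 9: "b" => no
  Position 10: "a" => no
Total occurrences: 1

1


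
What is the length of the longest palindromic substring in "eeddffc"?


Input: "eeddffc"
Checking substrings for palindromes:
  [0:2] "ee" (len 2) => palindrome
  [2:4] "dd" (len 2) => palindrome
  [4:6] "ff" (len 2) => palindrome
Longest palindromic substring: "ee" with length 2

2


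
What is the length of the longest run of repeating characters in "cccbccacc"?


Input: "cccbccacc"
Scanning for longest run:
  Position 1 ('c'): continues run of 'c', length=2
  Position 2 ('c'): continues run of 'c', length=3
  Position 3 ('b'): new char, reset run to 1
  Position 4 ('c'): new char, reset run to 1
  Position 5 ('c'): continues run of 'c', length=2
  Position 6 ('a'): new char, reset run to 1
  Position 7 ('c'): new char, reset run to 1
  Position 8 ('c'): continues run of 'c', length=2
Longest run: 'c' with length 3

3


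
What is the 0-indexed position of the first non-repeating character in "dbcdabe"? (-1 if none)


Input: dbcdabe
Character frequencies:
  'a': 1
  'b': 2
  'c': 1
  'd': 2
  'e': 1
Scanning left to right for freq == 1:
  Position 0 ('d'): freq=2, skip
  Position 1 ('b'): freq=2, skip
  Position 2 ('c'): unique! => answer = 2

2


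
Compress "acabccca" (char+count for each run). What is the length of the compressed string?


Input: acabccca
Runs:
  'a' x 1 => "a1"
  'c' x 1 => "c1"
  'a' x 1 => "a1"
  'b' x 1 => "b1"
  'c' x 3 => "c3"
  'a' x 1 => "a1"
Compressed: "a1c1a1b1c3a1"
Compressed length: 12

12


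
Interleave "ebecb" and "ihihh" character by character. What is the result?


Interleaving "ebecb" and "ihihh":
  Position 0: 'e' from first, 'i' from second => "ei"
  Position 1: 'b' from first, 'h' from second => "bh"
  Position 2: 'e' from first, 'i' from second => "ei"
  Position 3: 'c' from first, 'h' from second => "ch"
  Position 4: 'b' from first, 'h' from second => "bh"
Result: eibheichbh

eibheichbh


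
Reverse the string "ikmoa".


Input: ikmoa
Reading characters right to left:
  Position 4: 'a'
  Position 3: 'o'
  Position 2: 'm'
  Position 1: 'k'
  Position 0: 'i'
Reversed: aomki

aomki


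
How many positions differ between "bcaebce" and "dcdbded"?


Comparing "bcaebce" and "dcdbded" position by position:
  Position 0: 'b' vs 'd' => DIFFER
  Position 1: 'c' vs 'c' => same
  Position 2: 'a' vs 'd' => DIFFER
  Position 3: 'e' vs 'b' => DIFFER
  Position 4: 'b' vs 'd' => DIFFER
  Position 5: 'c' vs 'e' => DIFFER
  Position 6: 'e' vs 'd' => DIFFER
Positions that differ: 6

6


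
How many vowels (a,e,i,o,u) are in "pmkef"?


Input: pmkef
Checking each character:
  'p' at position 0: consonant
  'm' at position 1: consonant
  'k' at position 2: consonant
  'e' at position 3: vowel (running total: 1)
  'f' at position 4: consonant
Total vowels: 1

1


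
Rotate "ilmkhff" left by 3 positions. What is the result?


Input: "ilmkhff", rotate left by 3
First 3 characters: "ilm"
Remaining characters: "khff"
Concatenate remaining + first: "khff" + "ilm" = "khffilm"

khffilm


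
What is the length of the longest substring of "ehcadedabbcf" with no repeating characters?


Input: "ehcadedabbcf"
Sliding window (track last position of each char):
  Position 0 ('e'): window [0,0] length 1 -- new best
  Position 1 ('h'): window [0,1] length 2 -- new best
  Position 2 ('c'): window [0,2] length 3 -- new best
  Position 3 ('a'): window [0,3] length 4 -- new best
  Position 4 ('d'): window [0,4] length 5 -- new best
  Position 5 ('e'): repeat (last at 0), move window start to 1
  Position 5 ('e'): window [1,5] length 5
  Position 6 ('d'): repeat (last at 4), move window start to 5
  Position 6 ('d'): window [5,6] length 2
  Position 7 ('a'): window [5,7] length 3
  Position 8 ('b'): window [5,8] length 4
  Position 9 ('b'): repeat (last at 8), move window start to 9
  Position 9 ('b'): window [9,9] length 1
  Position 10 ('c'): window [9,10] length 2
  Position 11 ('f'): window [9,11] length 3
Longest substring with no repeats: "ehcad" with length 5

5


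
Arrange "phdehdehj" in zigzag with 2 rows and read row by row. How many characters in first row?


Zigzag "phdehdehj" into 2 rows:
Placing characters:
  'p' => row 0
  'h' => row 1
  'd' => row 0
  'e' => row 1
  'h' => row 0
  'd' => row 1
  'e' => row 0
  'h' => row 1
  'j' => row 0
Rows:
  Row 0: "pdhej"
  Row 1: "hedh"
First row length: 5

5


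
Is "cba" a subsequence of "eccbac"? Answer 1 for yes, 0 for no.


Check if "cba" is a subsequence of "eccbac"
Greedy scan:
  Position 0 ('e'): no match needed
  Position 1 ('c'): matches sub[0] = 'c'
  Position 2 ('c'): no match needed
  Position 3 ('b'): matches sub[1] = 'b'
  Position 4 ('a'): matches sub[2] = 'a'
  Position 5 ('c'): no match needed
All 3 characters matched => is a subsequence

1


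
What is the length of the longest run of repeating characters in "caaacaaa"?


Input: "caaacaaa"
Scanning for longest run:
  Position 1 ('a'): new char, reset run to 1
  Position 2 ('a'): continues run of 'a', length=2
  Position 3 ('a'): continues run of 'a', length=3
  Position 4 ('c'): new char, reset run to 1
  Position 5 ('a'): new char, reset run to 1
  Position 6 ('a'): continues run of 'a', length=2
  Position 7 ('a'): continues run of 'a', length=3
Longest run: 'a' with length 3

3


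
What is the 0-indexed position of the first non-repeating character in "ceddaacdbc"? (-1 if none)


Input: ceddaacdbc
Character frequencies:
  'a': 2
  'b': 1
  'c': 3
  'd': 3
  'e': 1
Scanning left to right for freq == 1:
  Position 0 ('c'): freq=3, skip
  Position 1 ('e'): unique! => answer = 1

1


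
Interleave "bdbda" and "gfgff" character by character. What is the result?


Interleaving "bdbda" and "gfgff":
  Position 0: 'b' from first, 'g' from second => "bg"
  Position 1: 'd' from first, 'f' from second => "df"
  Position 2: 'b' from first, 'g' from second => "bg"
  Position 3: 'd' from first, 'f' from second => "df"
  Position 4: 'a' from first, 'f' from second => "af"
Result: bgdfbgdfaf

bgdfbgdfaf


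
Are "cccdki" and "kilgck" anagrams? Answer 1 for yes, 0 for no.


Strings: "cccdki", "kilgck"
Sorted first:  cccdik
Sorted second: cgikkl
Differ at position 1: 'c' vs 'g' => not anagrams

0


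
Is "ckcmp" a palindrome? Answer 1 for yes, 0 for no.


Input: ckcmp
Reversed: pmckc
  Compare pos 0 ('c') with pos 4 ('p'): MISMATCH
  Compare pos 1 ('k') with pos 3 ('m'): MISMATCH
Result: not a palindrome

0


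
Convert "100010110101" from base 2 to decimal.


Input: "100010110101" in base 2
Positional expansion:
  Digit '1' (value 1) x 2^11 = 2048
  Digit '0' (value 0) x 2^10 = 0
  Digit '0' (value 0) x 2^9 = 0
  Digit '0' (value 0) x 2^8 = 0
  Digit '1' (value 1) x 2^7 = 128
  Digit '0' (value 0) x 2^6 = 0
  Digit '1' (value 1) x 2^5 = 32
  Digit '1' (value 1) x 2^4 = 16
  Digit '0' (value 0) x 2^3 = 0
  Digit '1' (value 1) x 2^2 = 4
  Digit '0' (value 0) x 2^1 = 0
  Digit '1' (value 1) x 2^0 = 1
Sum = 2229

2229


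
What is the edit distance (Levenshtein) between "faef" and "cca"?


Computing edit distance: "faef" -> "cca"
DP table:
           c    c    a
      0    1    2    3
  f   1    1    2    3
  a   2    2    2    2
  e   3    3    3    3
  f   4    4    4    4
Edit distance = dp[4][3] = 4

4


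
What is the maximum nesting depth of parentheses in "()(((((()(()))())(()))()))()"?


Input: "()(((((()(()))())(()))()))()"
Tracking depth:
  Position 0 '(': depth becomes 1
  Position 1 ')': depth becomes 0
  Position 2 '(': depth becomes 1
  Position 3 '(': depth becomes 2
  Position 4 '(': depth becomes 3
  Position 5 '(': depth becomes 4
  Position 6 '(': depth becomes 5
  Position 7 '(': depth becomes 6
  Position 8 ')': depth becomes 5
  Position 9 '(': depth becomes 6
  Position 10 '(': depth becomes 7
  Position 11 ')': depth becomes 6
  Position 12 ')': depth becomes 5
  Position 13 ')': depth becomes 4
  Position 14 '(': depth becomes 5
  Position 15 ')': depth becomes 4
  Position 16 ')': depth becomes 3
  Position 17 '(': depth becomes 4
  Position 18 '(': depth becomes 5
  Position 19 ')': depth becomes 4
  Position 20 ')': depth becomes 3
  Position 21 ')': depth becomes 2
  Position 22 '(': depth becomes 3
  Position 23 ')': depth becomes 2
  Position 24 ')': depth becomes 1
  Position 25 ')': depth becomes 0
  Position 26 '(': depth becomes 1
  Position 27 ')': depth becomes 0
Maximum depth reached: 7

7


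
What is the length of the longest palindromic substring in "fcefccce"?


Input: "fcefccce"
Checking substrings for palindromes:
  [4:7] "ccc" (len 3) => palindrome
  [4:6] "cc" (len 2) => palindrome
  [5:7] "cc" (len 2) => palindrome
Longest palindromic substring: "ccc" with length 3

3


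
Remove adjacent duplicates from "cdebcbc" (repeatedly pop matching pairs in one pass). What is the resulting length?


Input: cdebcbc
Stack-based adjacent duplicate removal:
  Read 'c': push. Stack: c
  Read 'd': push. Stack: cd
  Read 'e': push. Stack: cde
  Read 'b': push. Stack: cdeb
  Read 'c': push. Stack: cdebc
  Read 'b': push. Stack: cdebcb
  Read 'c': push. Stack: cdebcbc
Final stack: "cdebcbc" (length 7)

7


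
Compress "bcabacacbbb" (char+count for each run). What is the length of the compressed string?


Input: bcabacacbbb
Runs:
  'b' x 1 => "b1"
  'c' x 1 => "c1"
  'a' x 1 => "a1"
  'b' x 1 => "b1"
  'a' x 1 => "a1"
  'c' x 1 => "c1"
  'a' x 1 => "a1"
  'c' x 1 => "c1"
  'b' x 3 => "b3"
Compressed: "b1c1a1b1a1c1a1c1b3"
Compressed length: 18

18


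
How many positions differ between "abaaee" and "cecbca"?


Comparing "abaaee" and "cecbca" position by position:
  Position 0: 'a' vs 'c' => DIFFER
  Position 1: 'b' vs 'e' => DIFFER
  Position 2: 'a' vs 'c' => DIFFER
  Position 3: 'a' vs 'b' => DIFFER
  Position 4: 'e' vs 'c' => DIFFER
  Position 5: 'e' vs 'a' => DIFFER
Positions that differ: 6

6


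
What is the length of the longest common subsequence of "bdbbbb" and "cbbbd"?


LCS of "bdbbbb" and "cbbbd"
DP table:
           c    b    b    b    d
      0    0    0    0    0    0
  b   0    0    1    1    1    1
  d   0    0    1    1    1    2
  b   0    0    1    2    2    2
  b   0    0    1    2    3    3
  b   0    0    1    2    3    3
  b   0    0    1    2    3    3
LCS length = dp[6][5] = 3

3


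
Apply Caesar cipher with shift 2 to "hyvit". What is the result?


Caesar cipher: shift "hyvit" by 2
  'h' (pos 7) + 2 = pos 9 = 'j'
  'y' (pos 24) + 2 = pos 0 = 'a'
  'v' (pos 21) + 2 = pos 23 = 'x'
  'i' (pos 8) + 2 = pos 10 = 'k'
  't' (pos 19) + 2 = pos 21 = 'v'
Result: jaxkv

jaxkv


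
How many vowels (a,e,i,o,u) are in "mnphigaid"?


Input: mnphigaid
Checking each character:
  'm' at position 0: consonant
  'n' at position 1: consonant
  'p' at position 2: consonant
  'h' at position 3: consonant
  'i' at position 4: vowel (running total: 1)
  'g' at position 5: consonant
  'a' at position 6: vowel (running total: 2)
  'i' at position 7: vowel (running total: 3)
  'd' at position 8: consonant
Total vowels: 3

3


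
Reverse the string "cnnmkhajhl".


Input: cnnmkhajhl
Reading characters right to left:
  Position 9: 'l'
  Position 8: 'h'
  Position 7: 'j'
  Position 6: 'a'
  Position 5: 'h'
  Position 4: 'k'
  Position 3: 'm'
  Position 2: 'n'
  Position 1: 'n'
  Position 0: 'c'
Reversed: lhjahkmnnc

lhjahkmnnc


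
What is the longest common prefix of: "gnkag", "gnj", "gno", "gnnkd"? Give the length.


Words: gnkag, gnj, gno, gnnkd
  Position 0: all 'g' => match
  Position 1: all 'n' => match
  Position 2: ('k', 'j', 'o', 'n') => mismatch, stop
LCP = "gn" (length 2)

2


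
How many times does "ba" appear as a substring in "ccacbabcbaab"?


Searching for "ba" in "ccacbabcbaab"
Scanning each position:
  Position 0: "cc" => no
  Position 1: "ca" => no
  Position 2: "ac" => no
  Position 3: "cb" => no
  Position 4: "ba" => MATCH
  Position 5: "ab" => no
  Position 6: "bc" => no
  Position 7: "cb" => no
  Position 8: "ba" => MATCH
  Position 9: "aa" => no
  Position 10: "ab" => no
Total occurrences: 2

2


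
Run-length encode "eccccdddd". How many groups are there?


Input: eccccdddd
Scanning for consecutive runs:
  Group 1: 'e' x 1 (positions 0-0)
  Group 2: 'c' x 4 (positions 1-4)
  Group 3: 'd' x 4 (positions 5-8)
Total groups: 3

3


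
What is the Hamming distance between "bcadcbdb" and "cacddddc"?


Comparing "bcadcbdb" and "cacddddc" position by position:
  Position 0: 'b' vs 'c' => differ
  Position 1: 'c' vs 'a' => differ
  Position 2: 'a' vs 'c' => differ
  Position 3: 'd' vs 'd' => same
  Position 4: 'c' vs 'd' => differ
  Position 5: 'b' vs 'd' => differ
  Position 6: 'd' vs 'd' => same
  Position 7: 'b' vs 'c' => differ
Total differences (Hamming distance): 6

6


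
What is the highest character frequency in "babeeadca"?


Input: babeeadca
Character counts:
  'a': 3
  'b': 2
  'c': 1
  'd': 1
  'e': 2
Maximum frequency: 3

3


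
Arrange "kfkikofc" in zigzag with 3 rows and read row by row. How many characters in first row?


Zigzag "kfkikofc" into 3 rows:
Placing characters:
  'k' => row 0
  'f' => row 1
  'k' => row 2
  'i' => row 1
  'k' => row 0
  'o' => row 1
  'f' => row 2
  'c' => row 1
Rows:
  Row 0: "kk"
  Row 1: "fioc"
  Row 2: "kf"
First row length: 2

2


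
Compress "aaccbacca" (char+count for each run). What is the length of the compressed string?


Input: aaccbacca
Runs:
  'a' x 2 => "a2"
  'c' x 2 => "c2"
  'b' x 1 => "b1"
  'a' x 1 => "a1"
  'c' x 2 => "c2"
  'a' x 1 => "a1"
Compressed: "a2c2b1a1c2a1"
Compressed length: 12

12


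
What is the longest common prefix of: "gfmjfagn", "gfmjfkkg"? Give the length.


Words: gfmjfagn, gfmjfkkg
  Position 0: all 'g' => match
  Position 1: all 'f' => match
  Position 2: all 'm' => match
  Position 3: all 'j' => match
  Position 4: all 'f' => match
  Position 5: ('a', 'k') => mismatch, stop
LCP = "gfmjf" (length 5)

5


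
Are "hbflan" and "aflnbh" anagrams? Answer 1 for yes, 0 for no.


Strings: "hbflan", "aflnbh"
Sorted first:  abfhln
Sorted second: abfhln
Sorted forms match => anagrams

1


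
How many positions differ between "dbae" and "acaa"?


Comparing "dbae" and "acaa" position by position:
  Position 0: 'd' vs 'a' => DIFFER
  Position 1: 'b' vs 'c' => DIFFER
  Position 2: 'a' vs 'a' => same
  Position 3: 'e' vs 'a' => DIFFER
Positions that differ: 3

3


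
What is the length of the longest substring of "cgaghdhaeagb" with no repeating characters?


Input: "cgaghdhaeagb"
Sliding window (track last position of each char):
  Position 0 ('c'): window [0,0] length 1 -- new best
  Position 1 ('g'): window [0,1] length 2 -- new best
  Position 2 ('a'): window [0,2] length 3 -- new best
  Position 3 ('g'): repeat (last at 1), move window start to 2
  Position 3 ('g'): window [2,3] length 2
  Position 4 ('h'): window [2,4] length 3
  Position 5 ('d'): window [2,5] length 4 -- new best
  Position 6 ('h'): repeat (last at 4), move window start to 5
  Position 6 ('h'): window [5,6] length 2
  Position 7 ('a'): window [5,7] length 3
  Position 8 ('e'): window [5,8] length 4
  Position 9 ('a'): repeat (last at 7), move window start to 8
  Position 9 ('a'): window [8,9] length 2
  Position 10 ('g'): window [8,10] length 3
  Position 11 ('b'): window [8,11] length 4
Longest substring with no repeats: "aghd" with length 4

4


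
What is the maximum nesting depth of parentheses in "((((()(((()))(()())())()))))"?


Input: "((((()(((()))(()())())()))))"
Tracking depth:
  Position 0 '(': depth becomes 1
  Position 1 '(': depth becomes 2
  Position 2 '(': depth becomes 3
  Position 3 '(': depth becomes 4
  Position 4 '(': depth becomes 5
  Position 5 ')': depth becomes 4
  Position 6 '(': depth becomes 5
  Position 7 '(': depth becomes 6
  Position 8 '(': depth becomes 7
  Position 9 '(': depth becomes 8
  Position 10 ')': depth becomes 7
  Position 11 ')': depth becomes 6
  Position 12 ')': depth becomes 5
  Position 13 '(': depth becomes 6
  Position 14 '(': depth becomes 7
  Position 15 ')': depth becomes 6
  Position 16 '(': depth becomes 7
  Position 17 ')': depth becomes 6
  Position 18 ')': depth becomes 5
  Position 19 '(': depth becomes 6
  Position 20 ')': depth becomes 5
  Position 21 ')': depth becomes 4
  Position 22 '(': depth becomes 5
  Position 23 ')': depth becomes 4
  Position 24 ')': depth becomes 3
  Position 25 ')': depth becomes 2
  Position 26 ')': depth becomes 1
  Position 27 ')': depth becomes 0
Maximum depth reached: 8

8


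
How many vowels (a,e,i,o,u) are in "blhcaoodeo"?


Input: blhcaoodeo
Checking each character:
  'b' at position 0: consonant
  'l' at position 1: consonant
  'h' at position 2: consonant
  'c' at position 3: consonant
  'a' at position 4: vowel (running total: 1)
  'o' at position 5: vowel (running total: 2)
  'o' at position 6: vowel (running total: 3)
  'd' at position 7: consonant
  'e' at position 8: vowel (running total: 4)
  'o' at position 9: vowel (running total: 5)
Total vowels: 5

5


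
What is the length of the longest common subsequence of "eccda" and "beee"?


LCS of "eccda" and "beee"
DP table:
           b    e    e    e
      0    0    0    0    0
  e   0    0    1    1    1
  c   0    0    1    1    1
  c   0    0    1    1    1
  d   0    0    1    1    1
  a   0    0    1    1    1
LCS length = dp[5][4] = 1

1


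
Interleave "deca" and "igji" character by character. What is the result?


Interleaving "deca" and "igji":
  Position 0: 'd' from first, 'i' from second => "di"
  Position 1: 'e' from first, 'g' from second => "eg"
  Position 2: 'c' from first, 'j' from second => "cj"
  Position 3: 'a' from first, 'i' from second => "ai"
Result: diegcjai

diegcjai


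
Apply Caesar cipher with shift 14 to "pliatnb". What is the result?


Caesar cipher: shift "pliatnb" by 14
  'p' (pos 15) + 14 = pos 3 = 'd'
  'l' (pos 11) + 14 = pos 25 = 'z'
  'i' (pos 8) + 14 = pos 22 = 'w'
  'a' (pos 0) + 14 = pos 14 = 'o'
  't' (pos 19) + 14 = pos 7 = 'h'
  'n' (pos 13) + 14 = pos 1 = 'b'
  'b' (pos 1) + 14 = pos 15 = 'p'
Result: dzwohbp

dzwohbp


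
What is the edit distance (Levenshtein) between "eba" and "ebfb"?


Computing edit distance: "eba" -> "ebfb"
DP table:
           e    b    f    b
      0    1    2    3    4
  e   1    0    1    2    3
  b   2    1    0    1    2
  a   3    2    1    1    2
Edit distance = dp[3][4] = 2

2


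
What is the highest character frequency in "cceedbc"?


Input: cceedbc
Character counts:
  'b': 1
  'c': 3
  'd': 1
  'e': 2
Maximum frequency: 3

3


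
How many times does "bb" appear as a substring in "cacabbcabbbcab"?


Searching for "bb" in "cacabbcabbbcab"
Scanning each position:
  Position 0: "ca" => no
  Position 1: "ac" => no
  Position 2: "ca" => no
  Position 3: "ab" => no
  Position 4: "bb" => MATCH
  Position 5: "bc" => no
  Position 6: "ca" => no
  Position 7: "ab" => no
  Position 8: "bb" => MATCH
  Position 9: "bb" => MATCH
  Position 10: "bc" => no
  Position 11: "ca" => no
  Position 12: "ab" => no
Total occurrences: 3

3


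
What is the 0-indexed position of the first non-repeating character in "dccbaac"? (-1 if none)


Input: dccbaac
Character frequencies:
  'a': 2
  'b': 1
  'c': 3
  'd': 1
Scanning left to right for freq == 1:
  Position 0 ('d'): unique! => answer = 0

0


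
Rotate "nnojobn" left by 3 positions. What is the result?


Input: "nnojobn", rotate left by 3
First 3 characters: "nno"
Remaining characters: "jobn"
Concatenate remaining + first: "jobn" + "nno" = "jobnnno"

jobnnno


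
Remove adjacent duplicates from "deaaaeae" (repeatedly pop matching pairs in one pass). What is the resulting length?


Input: deaaaeae
Stack-based adjacent duplicate removal:
  Read 'd': push. Stack: d
  Read 'e': push. Stack: de
  Read 'a': push. Stack: dea
  Read 'a': matches stack top 'a' => pop. Stack: de
  Read 'a': push. Stack: dea
  Read 'e': push. Stack: deae
  Read 'a': push. Stack: deaea
  Read 'e': push. Stack: deaeae
Final stack: "deaeae" (length 6)

6


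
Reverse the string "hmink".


Input: hmink
Reading characters right to left:
  Position 4: 'k'
  Position 3: 'n'
  Position 2: 'i'
  Position 1: 'm'
  Position 0: 'h'
Reversed: knimh

knimh


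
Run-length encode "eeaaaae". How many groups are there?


Input: eeaaaae
Scanning for consecutive runs:
  Group 1: 'e' x 2 (positions 0-1)
  Group 2: 'a' x 4 (positions 2-5)
  Group 3: 'e' x 1 (positions 6-6)
Total groups: 3

3


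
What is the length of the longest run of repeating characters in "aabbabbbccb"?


Input: "aabbabbbccb"
Scanning for longest run:
  Position 1 ('a'): continues run of 'a', length=2
  Position 2 ('b'): new char, reset run to 1
  Position 3 ('b'): continues run of 'b', length=2
  Position 4 ('a'): new char, reset run to 1
  Position 5 ('b'): new char, reset run to 1
  Position 6 ('b'): continues run of 'b', length=2
  Position 7 ('b'): continues run of 'b', length=3
  Position 8 ('c'): new char, reset run to 1
  Position 9 ('c'): continues run of 'c', length=2
  Position 10 ('b'): new char, reset run to 1
Longest run: 'b' with length 3

3


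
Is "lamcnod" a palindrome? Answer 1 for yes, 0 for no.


Input: lamcnod
Reversed: doncmal
  Compare pos 0 ('l') with pos 6 ('d'): MISMATCH
  Compare pos 1 ('a') with pos 5 ('o'): MISMATCH
  Compare pos 2 ('m') with pos 4 ('n'): MISMATCH
Result: not a palindrome

0


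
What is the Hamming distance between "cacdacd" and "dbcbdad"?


Comparing "cacdacd" and "dbcbdad" position by position:
  Position 0: 'c' vs 'd' => differ
  Position 1: 'a' vs 'b' => differ
  Position 2: 'c' vs 'c' => same
  Position 3: 'd' vs 'b' => differ
  Position 4: 'a' vs 'd' => differ
  Position 5: 'c' vs 'a' => differ
  Position 6: 'd' vs 'd' => same
Total differences (Hamming distance): 5

5


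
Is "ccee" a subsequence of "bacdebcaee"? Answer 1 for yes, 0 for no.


Check if "ccee" is a subsequence of "bacdebcaee"
Greedy scan:
  Position 0 ('b'): no match needed
  Position 1 ('a'): no match needed
  Position 2 ('c'): matches sub[0] = 'c'
  Position 3 ('d'): no match needed
  Position 4 ('e'): no match needed
  Position 5 ('b'): no match needed
  Position 6 ('c'): matches sub[1] = 'c'
  Position 7 ('a'): no match needed
  Position 8 ('e'): matches sub[2] = 'e'
  Position 9 ('e'): matches sub[3] = 'e'
All 4 characters matched => is a subsequence

1


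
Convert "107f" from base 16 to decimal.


Input: "107f" in base 16
Positional expansion:
  Digit '1' (value 1) x 16^3 = 4096
  Digit '0' (value 0) x 16^2 = 0
  Digit '7' (value 7) x 16^1 = 112
  Digit 'f' (value 15) x 16^0 = 15
Sum = 4223

4223


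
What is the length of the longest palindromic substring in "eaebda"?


Input: "eaebda"
Checking substrings for palindromes:
  [0:3] "eae" (len 3) => palindrome
Longest palindromic substring: "eae" with length 3

3


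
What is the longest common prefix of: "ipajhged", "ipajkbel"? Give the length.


Words: ipajhged, ipajkbel
  Position 0: all 'i' => match
  Position 1: all 'p' => match
  Position 2: all 'a' => match
  Position 3: all 'j' => match
  Position 4: ('h', 'k') => mismatch, stop
LCP = "ipaj" (length 4)

4


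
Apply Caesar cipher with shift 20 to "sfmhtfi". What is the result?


Caesar cipher: shift "sfmhtfi" by 20
  's' (pos 18) + 20 = pos 12 = 'm'
  'f' (pos 5) + 20 = pos 25 = 'z'
  'm' (pos 12) + 20 = pos 6 = 'g'
  'h' (pos 7) + 20 = pos 1 = 'b'
  't' (pos 19) + 20 = pos 13 = 'n'
  'f' (pos 5) + 20 = pos 25 = 'z'
  'i' (pos 8) + 20 = pos 2 = 'c'
Result: mzgbnzc

mzgbnzc


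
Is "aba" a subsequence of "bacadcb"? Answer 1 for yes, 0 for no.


Check if "aba" is a subsequence of "bacadcb"
Greedy scan:
  Position 0 ('b'): no match needed
  Position 1 ('a'): matches sub[0] = 'a'
  Position 2 ('c'): no match needed
  Position 3 ('a'): no match needed
  Position 4 ('d'): no match needed
  Position 5 ('c'): no match needed
  Position 6 ('b'): matches sub[1] = 'b'
Only matched 2/3 characters => not a subsequence

0


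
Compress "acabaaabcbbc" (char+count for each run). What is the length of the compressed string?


Input: acabaaabcbbc
Runs:
  'a' x 1 => "a1"
  'c' x 1 => "c1"
  'a' x 1 => "a1"
  'b' x 1 => "b1"
  'a' x 3 => "a3"
  'b' x 1 => "b1"
  'c' x 1 => "c1"
  'b' x 2 => "b2"
  'c' x 1 => "c1"
Compressed: "a1c1a1b1a3b1c1b2c1"
Compressed length: 18

18


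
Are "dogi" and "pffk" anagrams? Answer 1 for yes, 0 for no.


Strings: "dogi", "pffk"
Sorted first:  dgio
Sorted second: ffkp
Differ at position 0: 'd' vs 'f' => not anagrams

0


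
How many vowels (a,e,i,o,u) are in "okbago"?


Input: okbago
Checking each character:
  'o' at position 0: vowel (running total: 1)
  'k' at position 1: consonant
  'b' at position 2: consonant
  'a' at position 3: vowel (running total: 2)
  'g' at position 4: consonant
  'o' at position 5: vowel (running total: 3)
Total vowels: 3

3


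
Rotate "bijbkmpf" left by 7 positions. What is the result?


Input: "bijbkmpf", rotate left by 7
First 7 characters: "bijbkmp"
Remaining characters: "f"
Concatenate remaining + first: "f" + "bijbkmp" = "fbijbkmp"

fbijbkmp


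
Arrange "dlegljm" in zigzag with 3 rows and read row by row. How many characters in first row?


Zigzag "dlegljm" into 3 rows:
Placing characters:
  'd' => row 0
  'l' => row 1
  'e' => row 2
  'g' => row 1
  'l' => row 0
  'j' => row 1
  'm' => row 2
Rows:
  Row 0: "dl"
  Row 1: "lgj"
  Row 2: "em"
First row length: 2

2


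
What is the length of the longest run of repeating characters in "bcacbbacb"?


Input: "bcacbbacb"
Scanning for longest run:
  Position 1 ('c'): new char, reset run to 1
  Position 2 ('a'): new char, reset run to 1
  Position 3 ('c'): new char, reset run to 1
  Position 4 ('b'): new char, reset run to 1
  Position 5 ('b'): continues run of 'b', length=2
  Position 6 ('a'): new char, reset run to 1
  Position 7 ('c'): new char, reset run to 1
  Position 8 ('b'): new char, reset run to 1
Longest run: 'b' with length 2

2


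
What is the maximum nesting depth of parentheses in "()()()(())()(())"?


Input: "()()()(())()(())"
Tracking depth:
  Position 0 '(': depth becomes 1
  Position 1 ')': depth becomes 0
  Position 2 '(': depth becomes 1
  Position 3 ')': depth becomes 0
  Position 4 '(': depth becomes 1
  Position 5 ')': depth becomes 0
  Position 6 '(': depth becomes 1
  Position 7 '(': depth becomes 2
  Position 8 ')': depth becomes 1
  Position 9 ')': depth becomes 0
  Position 10 '(': depth becomes 1
  Position 11 ')': depth becomes 0
  Position 12 '(': depth becomes 1
  Position 13 '(': depth becomes 2
  Position 14 ')': depth becomes 1
  Position 15 ')': depth becomes 0
Maximum depth reached: 2

2


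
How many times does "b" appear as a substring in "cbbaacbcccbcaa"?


Searching for "b" in "cbbaacbcccbcaa"
Scanning each position:
  Position 0: "c" => no
  Position 1: "b" => MATCH
  Position 2: "b" => MATCH
  Position 3: "a" => no
  Position 4: "a" => no
  Position 5: "c" => no
  Position 6: "b" => MATCH
  Position 7: "c" => no
  Position 8: "c" => no
  Position 9: "c" => no
  Position 10: "b" => MATCH
  Position 11: "c" => no
  Position 12: "a" => no
  Position 13: "a" => no
Total occurrences: 4

4


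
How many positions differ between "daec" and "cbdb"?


Comparing "daec" and "cbdb" position by position:
  Position 0: 'd' vs 'c' => DIFFER
  Position 1: 'a' vs 'b' => DIFFER
  Position 2: 'e' vs 'd' => DIFFER
  Position 3: 'c' vs 'b' => DIFFER
Positions that differ: 4

4


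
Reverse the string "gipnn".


Input: gipnn
Reading characters right to left:
  Position 4: 'n'
  Position 3: 'n'
  Position 2: 'p'
  Position 1: 'i'
  Position 0: 'g'
Reversed: nnpig

nnpig


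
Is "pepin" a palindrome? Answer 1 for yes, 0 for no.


Input: pepin
Reversed: nipep
  Compare pos 0 ('p') with pos 4 ('n'): MISMATCH
  Compare pos 1 ('e') with pos 3 ('i'): MISMATCH
Result: not a palindrome

0


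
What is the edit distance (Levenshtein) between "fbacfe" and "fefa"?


Computing edit distance: "fbacfe" -> "fefa"
DP table:
           f    e    f    a
      0    1    2    3    4
  f   1    0    1    2    3
  b   2    1    1    2    3
  a   3    2    2    2    2
  c   4    3    3    3    3
  f   5    4    4    3    4
  e   6    5    4    4    4
Edit distance = dp[6][4] = 4

4


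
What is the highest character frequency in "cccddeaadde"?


Input: cccddeaadde
Character counts:
  'a': 2
  'c': 3
  'd': 4
  'e': 2
Maximum frequency: 4

4


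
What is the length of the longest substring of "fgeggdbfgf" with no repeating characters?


Input: "fgeggdbfgf"
Sliding window (track last position of each char):
  Position 0 ('f'): window [0,0] length 1 -- new best
  Position 1 ('g'): window [0,1] length 2 -- new best
  Position 2 ('e'): window [0,2] length 3 -- new best
  Position 3 ('g'): repeat (last at 1), move window start to 2
  Position 3 ('g'): window [2,3] length 2
  Position 4 ('g'): repeat (last at 3), move window start to 4
  Position 4 ('g'): window [4,4] length 1
  Position 5 ('d'): window [4,5] length 2
  Position 6 ('b'): window [4,6] length 3
  Position 7 ('f'): window [4,7] length 4 -- new best
  Position 8 ('g'): repeat (last at 4), move window start to 5
  Position 8 ('g'): window [5,8] length 4
  Position 9 ('f'): repeat (last at 7), move window start to 8
  Position 9 ('f'): window [8,9] length 2
Longest substring with no repeats: "gdbf" with length 4

4


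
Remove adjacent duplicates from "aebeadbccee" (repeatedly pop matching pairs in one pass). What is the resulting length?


Input: aebeadbccee
Stack-based adjacent duplicate removal:
  Read 'a': push. Stack: a
  Read 'e': push. Stack: ae
  Read 'b': push. Stack: aeb
  Read 'e': push. Stack: aebe
  Read 'a': push. Stack: aebea
  Read 'd': push. Stack: aebead
  Read 'b': push. Stack: aebeadb
  Read 'c': push. Stack: aebeadbc
  Read 'c': matches stack top 'c' => pop. Stack: aebeadb
  Read 'e': push. Stack: aebeadbe
  Read 'e': matches stack top 'e' => pop. Stack: aebeadb
Final stack: "aebeadb" (length 7)

7


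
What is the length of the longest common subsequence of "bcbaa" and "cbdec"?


LCS of "bcbaa" and "cbdec"
DP table:
           c    b    d    e    c
      0    0    0    0    0    0
  b   0    0    1    1    1    1
  c   0    1    1    1    1    2
  b   0    1    2    2    2    2
  a   0    1    2    2    2    2
  a   0    1    2    2    2    2
LCS length = dp[5][5] = 2

2


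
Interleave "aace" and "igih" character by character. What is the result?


Interleaving "aace" and "igih":
  Position 0: 'a' from first, 'i' from second => "ai"
  Position 1: 'a' from first, 'g' from second => "ag"
  Position 2: 'c' from first, 'i' from second => "ci"
  Position 3: 'e' from first, 'h' from second => "eh"
Result: aiagcieh

aiagcieh


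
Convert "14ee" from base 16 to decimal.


Input: "14ee" in base 16
Positional expansion:
  Digit '1' (value 1) x 16^3 = 4096
  Digit '4' (value 4) x 16^2 = 1024
  Digit 'e' (value 14) x 16^1 = 224
  Digit 'e' (value 14) x 16^0 = 14
Sum = 5358

5358


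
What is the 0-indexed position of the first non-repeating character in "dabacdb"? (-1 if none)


Input: dabacdb
Character frequencies:
  'a': 2
  'b': 2
  'c': 1
  'd': 2
Scanning left to right for freq == 1:
  Position 0 ('d'): freq=2, skip
  Position 1 ('a'): freq=2, skip
  Position 2 ('b'): freq=2, skip
  Position 3 ('a'): freq=2, skip
  Position 4 ('c'): unique! => answer = 4

4


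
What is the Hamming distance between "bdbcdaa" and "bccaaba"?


Comparing "bdbcdaa" and "bccaaba" position by position:
  Position 0: 'b' vs 'b' => same
  Position 1: 'd' vs 'c' => differ
  Position 2: 'b' vs 'c' => differ
  Position 3: 'c' vs 'a' => differ
  Position 4: 'd' vs 'a' => differ
  Position 5: 'a' vs 'b' => differ
  Position 6: 'a' vs 'a' => same
Total differences (Hamming distance): 5

5


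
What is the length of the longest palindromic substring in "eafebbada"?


Input: "eafebbada"
Checking substrings for palindromes:
  [6:9] "ada" (len 3) => palindrome
  [4:6] "bb" (len 2) => palindrome
Longest palindromic substring: "ada" with length 3

3


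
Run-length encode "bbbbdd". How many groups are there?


Input: bbbbdd
Scanning for consecutive runs:
  Group 1: 'b' x 4 (positions 0-3)
  Group 2: 'd' x 2 (positions 4-5)
Total groups: 2

2


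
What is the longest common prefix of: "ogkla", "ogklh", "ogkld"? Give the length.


Words: ogkla, ogklh, ogkld
  Position 0: all 'o' => match
  Position 1: all 'g' => match
  Position 2: all 'k' => match
  Position 3: all 'l' => match
  Position 4: ('a', 'h', 'd') => mismatch, stop
LCP = "ogkl" (length 4)

4


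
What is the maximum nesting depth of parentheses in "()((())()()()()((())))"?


Input: "()((())()()()()((())))"
Tracking depth:
  Position 0 '(': depth becomes 1
  Position 1 ')': depth becomes 0
  Position 2 '(': depth becomes 1
  Position 3 '(': depth becomes 2
  Position 4 '(': depth becomes 3
  Position 5 ')': depth becomes 2
  Position 6 ')': depth becomes 1
  Position 7 '(': depth becomes 2
  Position 8 ')': depth becomes 1
  Position 9 '(': depth becomes 2
  Position 10 ')': depth becomes 1
  Position 11 '(': depth becomes 2
  Position 12 ')': depth becomes 1
  Position 13 '(': depth becomes 2
  Position 14 ')': depth becomes 1
  Position 15 '(': depth becomes 2
  Position 16 '(': depth becomes 3
  Position 17 '(': depth becomes 4
  Position 18 ')': depth becomes 3
  Position 19 ')': depth becomes 2
  Position 20 ')': depth becomes 1
  Position 21 ')': depth becomes 0
Maximum depth reached: 4

4


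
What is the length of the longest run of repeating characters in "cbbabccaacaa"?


Input: "cbbabccaacaa"
Scanning for longest run:
  Position 1 ('b'): new char, reset run to 1
  Position 2 ('b'): continues run of 'b', length=2
  Position 3 ('a'): new char, reset run to 1
  Position 4 ('b'): new char, reset run to 1
  Position 5 ('c'): new char, reset run to 1
  Position 6 ('c'): continues run of 'c', length=2
  Position 7 ('a'): new char, reset run to 1
  Position 8 ('a'): continues run of 'a', length=2
  Position 9 ('c'): new char, reset run to 1
  Position 10 ('a'): new char, reset run to 1
  Position 11 ('a'): continues run of 'a', length=2
Longest run: 'b' with length 2

2


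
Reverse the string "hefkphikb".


Input: hefkphikb
Reading characters right to left:
  Position 8: 'b'
  Position 7: 'k'
  Position 6: 'i'
  Position 5: 'h'
  Position 4: 'p'
  Position 3: 'k'
  Position 2: 'f'
  Position 1: 'e'
  Position 0: 'h'
Reversed: bkihpkfeh

bkihpkfeh


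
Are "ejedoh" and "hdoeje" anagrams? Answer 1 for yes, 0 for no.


Strings: "ejedoh", "hdoeje"
Sorted first:  deehjo
Sorted second: deehjo
Sorted forms match => anagrams

1


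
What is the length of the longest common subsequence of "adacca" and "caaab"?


LCS of "adacca" and "caaab"
DP table:
           c    a    a    a    b
      0    0    0    0    0    0
  a   0    0    1    1    1    1
  d   0    0    1    1    1    1
  a   0    0    1    2    2    2
  c   0    1    1    2    2    2
  c   0    1    1    2    2    2
  a   0    1    2    2    3    3
LCS length = dp[6][5] = 3

3


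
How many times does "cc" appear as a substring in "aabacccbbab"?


Searching for "cc" in "aabacccbbab"
Scanning each position:
  Position 0: "aa" => no
  Position 1: "ab" => no
  Position 2: "ba" => no
  Position 3: "ac" => no
  Position 4: "cc" => MATCH
  Position 5: "cc" => MATCH
  Position 6: "cb" => no
  Position 7: "bb" => no
  Position 8: "ba" => no
  Position 9: "ab" => no
Total occurrences: 2

2


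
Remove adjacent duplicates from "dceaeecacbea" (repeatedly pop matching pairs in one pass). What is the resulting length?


Input: dceaeecacbea
Stack-based adjacent duplicate removal:
  Read 'd': push. Stack: d
  Read 'c': push. Stack: dc
  Read 'e': push. Stack: dce
  Read 'a': push. Stack: dcea
  Read 'e': push. Stack: dceae
  Read 'e': matches stack top 'e' => pop. Stack: dcea
  Read 'c': push. Stack: dceac
  Read 'a': push. Stack: dceaca
  Read 'c': push. Stack: dceacac
  Read 'b': push. Stack: dceacacb
  Read 'e': push. Stack: dceacacbe
  Read 'a': push. Stack: dceacacbea
Final stack: "dceacacbea" (length 10)

10


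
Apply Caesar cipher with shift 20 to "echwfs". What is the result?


Caesar cipher: shift "echwfs" by 20
  'e' (pos 4) + 20 = pos 24 = 'y'
  'c' (pos 2) + 20 = pos 22 = 'w'
  'h' (pos 7) + 20 = pos 1 = 'b'
  'w' (pos 22) + 20 = pos 16 = 'q'
  'f' (pos 5) + 20 = pos 25 = 'z'
  's' (pos 18) + 20 = pos 12 = 'm'
Result: ywbqzm

ywbqzm


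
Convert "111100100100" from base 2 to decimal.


Input: "111100100100" in base 2
Positional expansion:
  Digit '1' (value 1) x 2^11 = 2048
  Digit '1' (value 1) x 2^10 = 1024
  Digit '1' (value 1) x 2^9 = 512
  Digit '1' (value 1) x 2^8 = 256
  Digit '0' (value 0) x 2^7 = 0
  Digit '0' (value 0) x 2^6 = 0
  Digit '1' (value 1) x 2^5 = 32
  Digit '0' (value 0) x 2^4 = 0
  Digit '0' (value 0) x 2^3 = 0
  Digit '1' (value 1) x 2^2 = 4
  Digit '0' (value 0) x 2^1 = 0
  Digit '0' (value 0) x 2^0 = 0
Sum = 3876

3876


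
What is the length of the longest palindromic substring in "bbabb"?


Input: "bbabb"
Checking substrings for palindromes:
  [0:5] "bbabb" (len 5) => palindrome
  [1:4] "bab" (len 3) => palindrome
  [0:2] "bb" (len 2) => palindrome
  [3:5] "bb" (len 2) => palindrome
Longest palindromic substring: "bbabb" with length 5

5


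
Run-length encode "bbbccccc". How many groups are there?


Input: bbbccccc
Scanning for consecutive runs:
  Group 1: 'b' x 3 (positions 0-2)
  Group 2: 'c' x 5 (positions 3-7)
Total groups: 2

2


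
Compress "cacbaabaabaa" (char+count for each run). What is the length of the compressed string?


Input: cacbaabaabaa
Runs:
  'c' x 1 => "c1"
  'a' x 1 => "a1"
  'c' x 1 => "c1"
  'b' x 1 => "b1"
  'a' x 2 => "a2"
  'b' x 1 => "b1"
  'a' x 2 => "a2"
  'b' x 1 => "b1"
  'a' x 2 => "a2"
Compressed: "c1a1c1b1a2b1a2b1a2"
Compressed length: 18

18
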